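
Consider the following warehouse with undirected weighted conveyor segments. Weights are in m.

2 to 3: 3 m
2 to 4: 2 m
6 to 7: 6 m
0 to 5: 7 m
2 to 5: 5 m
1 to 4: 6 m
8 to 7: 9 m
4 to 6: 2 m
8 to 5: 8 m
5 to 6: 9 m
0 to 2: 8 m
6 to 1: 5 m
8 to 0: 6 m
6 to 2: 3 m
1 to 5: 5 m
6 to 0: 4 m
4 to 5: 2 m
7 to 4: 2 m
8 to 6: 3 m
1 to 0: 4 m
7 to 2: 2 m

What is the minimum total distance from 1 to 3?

Running Dijkstra from 1:
1: 0
0: 4  (via 1)
5: 5  (via 1)
6: 5  (via 1)
4: 6  (via 1)
2: 8  (via 6)
7: 8  (via 4)
8: 8  (via 6)
3: 11  (via 2)
Shortest route: 1–6–2–3 = 11 m.

11 m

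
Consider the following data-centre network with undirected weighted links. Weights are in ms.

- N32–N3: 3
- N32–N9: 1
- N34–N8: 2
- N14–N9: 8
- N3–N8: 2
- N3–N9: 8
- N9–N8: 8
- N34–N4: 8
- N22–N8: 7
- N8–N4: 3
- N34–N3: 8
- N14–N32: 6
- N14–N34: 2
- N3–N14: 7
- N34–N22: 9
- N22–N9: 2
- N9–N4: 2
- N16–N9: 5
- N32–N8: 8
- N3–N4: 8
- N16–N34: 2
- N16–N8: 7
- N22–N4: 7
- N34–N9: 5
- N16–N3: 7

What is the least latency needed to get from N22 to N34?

Enumerating some paths:
N22 - N9 - N34: 2+5 = 7
N22 - N34: 9 = 9
The minimum is 7 ms via N22 - N9 - N34.

7 ms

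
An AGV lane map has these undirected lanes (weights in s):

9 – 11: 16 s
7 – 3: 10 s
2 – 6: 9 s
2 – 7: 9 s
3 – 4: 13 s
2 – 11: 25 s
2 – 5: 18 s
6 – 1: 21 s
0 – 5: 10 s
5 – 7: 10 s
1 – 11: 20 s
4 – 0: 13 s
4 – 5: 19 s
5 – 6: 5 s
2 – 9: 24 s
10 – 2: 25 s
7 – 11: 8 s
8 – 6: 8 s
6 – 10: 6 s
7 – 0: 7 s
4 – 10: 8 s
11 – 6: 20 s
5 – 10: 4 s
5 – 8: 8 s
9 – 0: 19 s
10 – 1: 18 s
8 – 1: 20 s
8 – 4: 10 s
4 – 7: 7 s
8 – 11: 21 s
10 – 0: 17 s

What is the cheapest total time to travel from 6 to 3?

Candidate routes:
6 → 10 → 4 → 3: 6+8+13 = 27
6 → 10 → 5 → 7 → 3: 6+4+10+10 = 30
6 → 5 → 7 → 3: 5+10+10 = 25
6 → 2 → 7 → 3: 9+9+10 = 28
The minimum is 25 s via 6 → 5 → 7 → 3.

25 s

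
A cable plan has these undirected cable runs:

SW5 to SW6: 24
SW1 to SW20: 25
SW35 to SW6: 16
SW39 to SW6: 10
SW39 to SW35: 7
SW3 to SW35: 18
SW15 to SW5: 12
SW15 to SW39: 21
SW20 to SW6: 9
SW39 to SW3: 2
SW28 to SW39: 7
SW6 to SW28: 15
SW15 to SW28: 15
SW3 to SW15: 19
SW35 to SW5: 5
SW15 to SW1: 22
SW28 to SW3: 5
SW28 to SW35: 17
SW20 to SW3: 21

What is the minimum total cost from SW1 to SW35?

39

Candidate routes:
SW1 → SW20 → SW6 → SW35: 25+9+16 = 50
SW1 → SW15 → SW5 → SW35: 22+12+5 = 39
The minimum is 39 via SW1 → SW15 → SW5 → SW35.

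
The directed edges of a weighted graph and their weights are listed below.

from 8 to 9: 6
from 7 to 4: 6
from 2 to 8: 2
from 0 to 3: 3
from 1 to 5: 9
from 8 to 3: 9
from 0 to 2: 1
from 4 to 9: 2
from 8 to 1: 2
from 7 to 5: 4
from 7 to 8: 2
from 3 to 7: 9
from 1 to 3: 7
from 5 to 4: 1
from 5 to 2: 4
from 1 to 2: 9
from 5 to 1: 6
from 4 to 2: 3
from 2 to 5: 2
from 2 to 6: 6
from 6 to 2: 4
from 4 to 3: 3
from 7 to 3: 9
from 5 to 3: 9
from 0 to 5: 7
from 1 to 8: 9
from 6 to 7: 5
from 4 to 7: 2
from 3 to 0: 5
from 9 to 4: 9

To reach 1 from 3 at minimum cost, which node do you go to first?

Enumerating some paths:
3–0–2–5–1: 5+1+2+6 = 14
3–0–2–8–1: 5+1+2+2 = 10
3–7–8–1: 9+2+2 = 13
The minimum is 10 via 3–0–2–8–1.
So from 3 the first move is to 0.

0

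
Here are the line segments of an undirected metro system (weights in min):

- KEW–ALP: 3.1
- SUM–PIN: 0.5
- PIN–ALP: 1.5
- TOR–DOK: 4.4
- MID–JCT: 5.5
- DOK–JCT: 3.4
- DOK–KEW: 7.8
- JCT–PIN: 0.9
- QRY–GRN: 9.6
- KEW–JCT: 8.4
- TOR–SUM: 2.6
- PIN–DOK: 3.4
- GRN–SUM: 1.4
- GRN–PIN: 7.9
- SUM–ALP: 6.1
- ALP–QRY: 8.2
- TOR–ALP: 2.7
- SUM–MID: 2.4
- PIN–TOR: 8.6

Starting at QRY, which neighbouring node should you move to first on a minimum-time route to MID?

ALP

Enumerating some paths:
QRY - ALP - TOR - SUM - MID: 8.2+2.7+2.6+2.4 = 15.9
QRY - GRN - SUM - MID: 9.6+1.4+2.4 = 13.4
QRY - ALP - PIN - JCT - MID: 8.2+1.5+0.9+5.5 = 16.1
QRY - ALP - PIN - SUM - MID: 8.2+1.5+0.5+2.4 = 12.6
Cheapest is QRY - ALP - PIN - SUM - MID at 12.6 min.
So from QRY the first move is to ALP.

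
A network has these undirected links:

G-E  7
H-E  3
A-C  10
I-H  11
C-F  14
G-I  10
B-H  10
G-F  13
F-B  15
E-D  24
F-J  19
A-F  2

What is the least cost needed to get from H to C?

Compare a few routes:
H–B–F–A–C: 10+15+2+10 = 37
H–E–G–F–C: 3+7+13+14 = 37
H–E–G–F–A–C: 3+7+13+2+10 = 35
H–B–F–C: 10+15+14 = 39
Cheapest is H–E–G–F–A–C at 35.

35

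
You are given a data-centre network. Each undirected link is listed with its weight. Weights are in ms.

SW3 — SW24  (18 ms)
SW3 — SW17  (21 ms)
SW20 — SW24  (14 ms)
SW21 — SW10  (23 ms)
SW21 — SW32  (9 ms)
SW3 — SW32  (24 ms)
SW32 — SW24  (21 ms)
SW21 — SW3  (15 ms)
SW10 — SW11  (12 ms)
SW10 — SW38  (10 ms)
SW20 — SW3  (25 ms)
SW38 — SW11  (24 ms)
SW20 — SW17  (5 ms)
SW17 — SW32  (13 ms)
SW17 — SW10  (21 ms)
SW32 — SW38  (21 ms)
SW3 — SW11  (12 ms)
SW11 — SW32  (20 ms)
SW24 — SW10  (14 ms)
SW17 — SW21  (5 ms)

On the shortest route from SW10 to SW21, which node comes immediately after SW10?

SW21

Enumerating some paths:
SW10 - SW21: 23 = 23
SW10 - SW24 - SW20 - SW17 - SW21: 14+14+5+5 = 38
SW10 - SW17 - SW21: 21+5 = 26
Cheapest is SW10 - SW21 at 23 ms.
So from SW10 the first move is to SW21.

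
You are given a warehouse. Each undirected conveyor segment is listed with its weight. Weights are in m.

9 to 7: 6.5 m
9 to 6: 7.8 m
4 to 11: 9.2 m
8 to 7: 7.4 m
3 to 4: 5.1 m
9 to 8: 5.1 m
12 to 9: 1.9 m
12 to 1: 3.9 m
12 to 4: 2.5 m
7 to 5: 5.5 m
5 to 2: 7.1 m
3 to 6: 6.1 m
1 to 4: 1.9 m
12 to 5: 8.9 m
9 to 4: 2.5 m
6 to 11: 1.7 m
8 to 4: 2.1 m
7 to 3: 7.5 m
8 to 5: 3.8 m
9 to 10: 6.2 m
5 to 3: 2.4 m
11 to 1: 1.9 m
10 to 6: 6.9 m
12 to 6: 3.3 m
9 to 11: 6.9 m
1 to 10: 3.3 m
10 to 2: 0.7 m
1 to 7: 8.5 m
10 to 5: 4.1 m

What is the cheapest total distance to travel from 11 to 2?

Running Dijkstra from 11:
11: 0
6: 1.7  (via 11)
1: 1.9  (via 11)
4: 3.8  (via 1)
12: 5  (via 6)
10: 5.2  (via 1)
2: 5.9  (via 10)
Shortest route: 11 → 1 → 10 → 2 = 5.9 m.

5.9 m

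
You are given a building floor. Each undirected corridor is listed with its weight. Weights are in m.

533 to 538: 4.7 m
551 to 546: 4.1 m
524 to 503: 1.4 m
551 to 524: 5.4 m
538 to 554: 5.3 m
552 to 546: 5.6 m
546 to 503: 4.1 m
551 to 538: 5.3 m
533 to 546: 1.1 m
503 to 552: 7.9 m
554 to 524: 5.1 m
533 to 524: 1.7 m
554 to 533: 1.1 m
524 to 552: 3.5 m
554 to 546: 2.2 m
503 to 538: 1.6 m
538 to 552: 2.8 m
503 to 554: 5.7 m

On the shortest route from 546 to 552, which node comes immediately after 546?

552

Enumerating some paths:
546–552: 5.6 = 5.6
546–533–524–552: 1.1+1.7+3.5 = 6.3
546–554–533–524–552: 2.2+1.1+1.7+3.5 = 8.5
The minimum is 5.6 m via 546–552.
So from 546 the first move is to 552.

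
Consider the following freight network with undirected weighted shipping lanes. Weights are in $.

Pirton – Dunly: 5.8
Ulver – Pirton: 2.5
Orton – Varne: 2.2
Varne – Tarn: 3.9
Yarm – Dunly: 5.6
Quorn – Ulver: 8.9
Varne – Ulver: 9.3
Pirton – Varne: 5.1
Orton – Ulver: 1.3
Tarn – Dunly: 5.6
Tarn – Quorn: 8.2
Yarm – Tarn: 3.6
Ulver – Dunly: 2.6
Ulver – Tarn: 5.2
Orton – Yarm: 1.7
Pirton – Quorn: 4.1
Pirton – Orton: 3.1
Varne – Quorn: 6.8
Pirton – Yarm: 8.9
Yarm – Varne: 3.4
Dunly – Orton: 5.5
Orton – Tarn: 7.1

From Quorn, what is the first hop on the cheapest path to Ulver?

Pirton

Candidate routes:
Quorn - Pirton - Orton - Ulver: 4.1+3.1+1.3 = 8.5
Quorn - Pirton - Ulver: 4.1+2.5 = 6.6
Cheapest is Quorn - Pirton - Ulver at $6.6.
So from Quorn the first move is to Pirton.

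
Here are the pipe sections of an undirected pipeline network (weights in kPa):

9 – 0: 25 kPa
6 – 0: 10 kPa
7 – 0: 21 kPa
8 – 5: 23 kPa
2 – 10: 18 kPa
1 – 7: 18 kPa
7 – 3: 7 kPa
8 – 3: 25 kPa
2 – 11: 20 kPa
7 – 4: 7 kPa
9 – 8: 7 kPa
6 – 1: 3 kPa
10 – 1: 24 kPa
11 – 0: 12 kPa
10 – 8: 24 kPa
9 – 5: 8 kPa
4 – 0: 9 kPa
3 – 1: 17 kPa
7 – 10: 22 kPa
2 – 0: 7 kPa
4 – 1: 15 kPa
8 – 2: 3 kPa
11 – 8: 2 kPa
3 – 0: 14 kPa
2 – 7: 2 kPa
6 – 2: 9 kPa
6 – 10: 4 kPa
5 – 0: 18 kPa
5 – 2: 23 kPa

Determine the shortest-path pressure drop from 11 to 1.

17 kPa

Settle nodes by increasing distance from 11:
11: 0
8: 2  (via 11)
2: 5  (via 8)
7: 7  (via 2)
9: 9  (via 8)
0: 12  (via 11)
3: 14  (via 7)
4: 14  (via 7)
6: 14  (via 2)
1: 17  (via 6)
Shortest route: 11 → 8 → 2 → 6 → 1 = 17 kPa.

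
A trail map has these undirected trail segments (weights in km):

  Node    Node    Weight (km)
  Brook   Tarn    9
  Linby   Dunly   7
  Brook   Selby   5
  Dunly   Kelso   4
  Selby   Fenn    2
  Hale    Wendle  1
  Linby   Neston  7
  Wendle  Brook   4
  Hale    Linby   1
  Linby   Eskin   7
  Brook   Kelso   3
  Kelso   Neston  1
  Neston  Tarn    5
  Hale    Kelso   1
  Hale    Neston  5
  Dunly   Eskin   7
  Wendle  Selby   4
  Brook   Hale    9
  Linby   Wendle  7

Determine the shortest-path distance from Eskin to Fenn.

Running Dijkstra from Eskin:
Eskin: 0
Linby: 7  (via Eskin)
Dunly: 7  (via Eskin)
Hale: 8  (via Linby)
Wendle: 9  (via Hale)
Kelso: 9  (via Hale)
Neston: 10  (via Kelso)
Brook: 12  (via Kelso)
Selby: 13  (via Wendle)
Fenn: 15  (via Selby)
Shortest route: Eskin–Linby–Hale–Wendle–Selby–Fenn = 15 km.

15 km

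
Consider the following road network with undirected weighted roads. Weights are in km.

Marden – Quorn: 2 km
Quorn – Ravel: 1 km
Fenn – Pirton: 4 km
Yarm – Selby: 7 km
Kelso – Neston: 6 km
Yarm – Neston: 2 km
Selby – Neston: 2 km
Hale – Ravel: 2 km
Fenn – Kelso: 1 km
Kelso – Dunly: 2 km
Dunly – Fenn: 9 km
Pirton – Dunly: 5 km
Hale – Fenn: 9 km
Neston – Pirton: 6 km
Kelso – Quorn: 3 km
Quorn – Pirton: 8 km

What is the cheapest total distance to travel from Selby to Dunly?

Candidate routes:
Selby - Neston - Pirton - Fenn - Kelso - Dunly: 2+6+4+1+2 = 15
Selby - Neston - Pirton - Dunly: 2+6+5 = 13
Selby - Yarm - Neston - Kelso - Dunly: 7+2+6+2 = 17
Selby - Neston - Kelso - Dunly: 2+6+2 = 10
The minimum is 10 km via Selby - Neston - Kelso - Dunly.

10 km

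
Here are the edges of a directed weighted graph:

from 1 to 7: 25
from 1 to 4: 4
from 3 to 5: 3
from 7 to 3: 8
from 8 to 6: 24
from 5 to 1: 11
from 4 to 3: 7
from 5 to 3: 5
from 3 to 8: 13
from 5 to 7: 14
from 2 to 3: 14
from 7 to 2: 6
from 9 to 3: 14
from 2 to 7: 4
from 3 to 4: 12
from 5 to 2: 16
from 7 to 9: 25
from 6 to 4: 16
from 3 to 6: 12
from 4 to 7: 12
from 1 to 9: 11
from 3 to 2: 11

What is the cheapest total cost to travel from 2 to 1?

26

Enumerating some paths:
2 - 3 - 5 - 1: 14+3+11 = 28
2 - 7 - 3 - 5 - 1: 4+8+3+11 = 26
The minimum is 26 via 2 - 7 - 3 - 5 - 1.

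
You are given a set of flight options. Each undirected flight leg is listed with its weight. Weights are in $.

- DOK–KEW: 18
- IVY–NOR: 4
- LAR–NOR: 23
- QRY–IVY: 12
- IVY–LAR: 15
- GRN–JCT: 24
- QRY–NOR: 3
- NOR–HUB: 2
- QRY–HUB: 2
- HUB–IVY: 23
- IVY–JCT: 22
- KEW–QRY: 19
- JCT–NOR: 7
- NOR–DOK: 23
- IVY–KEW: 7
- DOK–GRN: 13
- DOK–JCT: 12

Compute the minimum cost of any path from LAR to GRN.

$50

Shortest distances from LAR:
LAR: 0
IVY: 15  (via LAR)
NOR: 19  (via IVY)
HUB: 21  (via NOR)
KEW: 22  (via IVY)
QRY: 22  (via NOR)
JCT: 26  (via NOR)
DOK: 38  (via JCT)
GRN: 50  (via JCT)
Shortest route: LAR → IVY → NOR → JCT → GRN = $50.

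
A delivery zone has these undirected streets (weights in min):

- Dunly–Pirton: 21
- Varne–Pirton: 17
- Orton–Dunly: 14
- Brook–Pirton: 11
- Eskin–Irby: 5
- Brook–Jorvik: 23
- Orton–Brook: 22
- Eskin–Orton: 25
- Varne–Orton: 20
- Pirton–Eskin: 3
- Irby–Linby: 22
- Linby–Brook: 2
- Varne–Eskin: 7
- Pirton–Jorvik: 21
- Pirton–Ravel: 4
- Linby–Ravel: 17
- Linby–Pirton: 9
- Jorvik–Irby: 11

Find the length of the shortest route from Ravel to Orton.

Settle nodes by increasing distance from Ravel:
Ravel: 0
Pirton: 4  (via Ravel)
Eskin: 7  (via Pirton)
Irby: 12  (via Eskin)
Linby: 13  (via Pirton)
Varne: 14  (via Eskin)
Brook: 15  (via Pirton)
Jorvik: 23  (via Irby)
Dunly: 25  (via Pirton)
Orton: 32  (via Eskin)
Shortest route: Ravel → Pirton → Eskin → Orton = 32 min.

32 min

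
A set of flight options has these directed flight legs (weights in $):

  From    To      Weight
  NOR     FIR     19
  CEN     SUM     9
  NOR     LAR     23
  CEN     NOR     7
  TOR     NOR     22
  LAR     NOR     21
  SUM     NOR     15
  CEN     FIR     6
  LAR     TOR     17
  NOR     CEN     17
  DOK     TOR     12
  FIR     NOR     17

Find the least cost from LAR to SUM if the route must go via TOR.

$65

Best LAR to TOR: LAR → TOR costing 17
Shortest TOR→SUM: TOR → NOR → CEN → SUM = 48
Total via TOR: 17 + 48 = $65.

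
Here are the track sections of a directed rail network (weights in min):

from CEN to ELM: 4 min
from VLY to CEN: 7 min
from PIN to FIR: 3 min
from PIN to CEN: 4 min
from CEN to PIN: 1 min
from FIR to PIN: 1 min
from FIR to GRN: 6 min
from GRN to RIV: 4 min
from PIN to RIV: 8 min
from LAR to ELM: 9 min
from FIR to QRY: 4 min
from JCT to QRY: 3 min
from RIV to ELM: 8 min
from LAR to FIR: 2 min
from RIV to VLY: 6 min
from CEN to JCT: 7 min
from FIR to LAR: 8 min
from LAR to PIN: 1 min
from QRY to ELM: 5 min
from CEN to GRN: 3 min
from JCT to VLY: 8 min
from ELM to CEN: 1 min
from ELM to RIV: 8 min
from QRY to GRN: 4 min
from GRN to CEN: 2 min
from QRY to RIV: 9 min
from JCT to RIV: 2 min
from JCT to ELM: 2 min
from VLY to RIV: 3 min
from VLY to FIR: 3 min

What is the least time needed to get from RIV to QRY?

Enumerating some paths:
RIV → VLY → FIR → QRY: 6+3+4 = 13
RIV → VLY → CEN → PIN → FIR → QRY: 6+7+1+3+4 = 21
RIV → ELM → CEN → PIN → FIR → QRY: 8+1+1+3+4 = 17
RIV → ELM → CEN → JCT → QRY: 8+1+7+3 = 19
Cheapest is RIV → VLY → FIR → QRY at 13 min.

13 min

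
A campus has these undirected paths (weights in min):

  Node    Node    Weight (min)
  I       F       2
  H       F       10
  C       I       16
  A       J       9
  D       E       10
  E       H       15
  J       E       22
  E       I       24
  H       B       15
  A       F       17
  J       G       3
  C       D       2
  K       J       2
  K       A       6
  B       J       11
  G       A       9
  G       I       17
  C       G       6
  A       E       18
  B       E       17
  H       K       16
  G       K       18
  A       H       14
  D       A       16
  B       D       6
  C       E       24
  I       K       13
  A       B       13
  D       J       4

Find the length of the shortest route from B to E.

Candidate routes:
B–D–E: 6+10 = 16
B–E: 17 = 17
Cheapest is B–D–E at 16 min.

16 min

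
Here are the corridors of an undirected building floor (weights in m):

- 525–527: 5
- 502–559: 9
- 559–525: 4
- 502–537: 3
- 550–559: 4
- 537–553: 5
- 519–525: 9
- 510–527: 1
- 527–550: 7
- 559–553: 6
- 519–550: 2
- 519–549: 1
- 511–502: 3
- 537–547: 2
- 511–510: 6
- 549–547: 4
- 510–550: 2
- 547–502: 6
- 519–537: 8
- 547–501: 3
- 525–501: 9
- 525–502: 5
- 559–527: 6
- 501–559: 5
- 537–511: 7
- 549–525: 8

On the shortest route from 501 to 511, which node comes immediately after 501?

547

Enumerating some paths:
501–547–537–511: 3+2+7 = 12
501–547–537–502–511: 3+2+3+3 = 11
501–559–502–511: 5+9+3 = 17
501–547–502–511: 3+6+3 = 12
Cheapest is 501–547–537–502–511 at 11 m.
So from 501 the first move is to 547.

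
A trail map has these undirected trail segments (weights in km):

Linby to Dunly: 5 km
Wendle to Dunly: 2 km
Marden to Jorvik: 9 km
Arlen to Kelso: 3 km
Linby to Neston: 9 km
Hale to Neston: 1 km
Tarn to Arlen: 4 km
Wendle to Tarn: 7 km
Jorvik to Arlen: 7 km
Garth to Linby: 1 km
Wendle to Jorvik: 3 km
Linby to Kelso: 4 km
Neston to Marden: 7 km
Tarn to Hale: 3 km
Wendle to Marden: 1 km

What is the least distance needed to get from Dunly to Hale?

Candidate routes:
Dunly–Wendle–Tarn–Hale: 2+7+3 = 12
Dunly–Wendle–Jorvik–Arlen–Tarn–Hale: 2+3+7+4+3 = 19
Dunly–Wendle–Marden–Neston–Hale: 2+1+7+1 = 11
Dunly–Linby–Neston–Hale: 5+9+1 = 15
The minimum is 11 km via Dunly–Wendle–Marden–Neston–Hale.

11 km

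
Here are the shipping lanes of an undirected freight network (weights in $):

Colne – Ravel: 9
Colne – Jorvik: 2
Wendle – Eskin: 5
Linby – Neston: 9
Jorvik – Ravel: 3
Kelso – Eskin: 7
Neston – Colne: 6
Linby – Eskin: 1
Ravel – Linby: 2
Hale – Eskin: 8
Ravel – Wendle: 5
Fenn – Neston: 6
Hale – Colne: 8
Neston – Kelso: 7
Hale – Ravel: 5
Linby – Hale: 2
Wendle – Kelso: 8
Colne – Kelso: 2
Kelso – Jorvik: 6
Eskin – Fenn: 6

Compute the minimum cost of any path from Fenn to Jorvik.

$12

Running Dijkstra from Fenn:
Fenn: 0
Neston: 6  (via Fenn)
Eskin: 6  (via Fenn)
Linby: 7  (via Eskin)
Hale: 9  (via Linby)
Ravel: 9  (via Linby)
Wendle: 11  (via Eskin)
Colne: 12  (via Neston)
Jorvik: 12  (via Ravel)
Shortest route: Fenn–Eskin–Linby–Ravel–Jorvik = $12.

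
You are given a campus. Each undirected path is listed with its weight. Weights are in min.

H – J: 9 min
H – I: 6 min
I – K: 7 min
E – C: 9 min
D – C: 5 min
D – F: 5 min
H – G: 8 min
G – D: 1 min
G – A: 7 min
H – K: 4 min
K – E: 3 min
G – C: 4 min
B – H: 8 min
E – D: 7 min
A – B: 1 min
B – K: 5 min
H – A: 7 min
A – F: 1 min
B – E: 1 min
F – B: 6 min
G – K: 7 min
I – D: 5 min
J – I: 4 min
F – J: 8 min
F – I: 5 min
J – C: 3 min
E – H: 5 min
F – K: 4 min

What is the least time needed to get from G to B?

8 min

Enumerating some paths:
G–K–E–B: 7+3+1 = 11
G–D–E–B: 1+7+1 = 9
G–A–B: 7+1 = 8
Cheapest is G–A–B at 8 min.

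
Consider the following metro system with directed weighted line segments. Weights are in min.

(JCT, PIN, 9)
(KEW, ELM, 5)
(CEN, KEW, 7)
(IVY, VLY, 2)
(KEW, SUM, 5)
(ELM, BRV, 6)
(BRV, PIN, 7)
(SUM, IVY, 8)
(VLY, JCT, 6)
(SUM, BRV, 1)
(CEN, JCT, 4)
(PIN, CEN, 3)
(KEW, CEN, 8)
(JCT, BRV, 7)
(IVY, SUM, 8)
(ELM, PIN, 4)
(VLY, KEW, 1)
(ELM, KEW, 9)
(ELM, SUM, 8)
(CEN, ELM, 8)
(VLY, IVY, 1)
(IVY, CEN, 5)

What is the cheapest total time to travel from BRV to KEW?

17 min

Compare a few routes:
BRV → PIN → CEN → KEW: 7+3+7 = 17
BRV → PIN → CEN → ELM → KEW: 7+3+8+9 = 27
The minimum is 17 min via BRV → PIN → CEN → KEW.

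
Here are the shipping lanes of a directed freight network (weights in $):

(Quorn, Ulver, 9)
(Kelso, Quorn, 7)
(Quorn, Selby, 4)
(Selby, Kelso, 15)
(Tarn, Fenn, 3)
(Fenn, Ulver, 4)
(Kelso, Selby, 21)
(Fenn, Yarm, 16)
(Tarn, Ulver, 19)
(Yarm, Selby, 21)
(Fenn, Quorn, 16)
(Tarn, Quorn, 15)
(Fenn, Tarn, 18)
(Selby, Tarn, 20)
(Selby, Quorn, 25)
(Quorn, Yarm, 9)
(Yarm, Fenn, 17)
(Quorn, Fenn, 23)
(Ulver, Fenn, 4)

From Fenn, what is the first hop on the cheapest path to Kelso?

Candidate routes:
Fenn–Quorn–Selby–Kelso: 16+4+15 = 35
Fenn–Tarn–Quorn–Selby–Kelso: 18+15+4+15 = 52
Cheapest is Fenn–Quorn–Selby–Kelso at $35.
So from Fenn the first move is to Quorn.

Quorn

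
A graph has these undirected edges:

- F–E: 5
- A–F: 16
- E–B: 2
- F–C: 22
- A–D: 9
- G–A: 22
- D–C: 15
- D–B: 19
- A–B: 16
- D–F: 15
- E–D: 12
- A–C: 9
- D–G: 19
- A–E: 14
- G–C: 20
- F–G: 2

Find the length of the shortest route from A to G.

18

Candidate routes:
A → B → E → F → G: 16+2+5+2 = 25
A → F → G: 16+2 = 18
A → G: 22 = 22
A → E → F → G: 14+5+2 = 21
The minimum is 18 via A → F → G.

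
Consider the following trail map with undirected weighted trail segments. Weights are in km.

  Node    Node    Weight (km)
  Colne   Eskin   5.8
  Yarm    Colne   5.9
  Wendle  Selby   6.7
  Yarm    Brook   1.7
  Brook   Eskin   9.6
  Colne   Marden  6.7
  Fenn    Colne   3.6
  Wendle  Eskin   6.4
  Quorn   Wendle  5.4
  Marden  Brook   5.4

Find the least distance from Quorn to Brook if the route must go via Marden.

29.7 km

Shortest Quorn→Marden: Quorn → Wendle → Eskin → Colne → Marden = 24.3
Best Marden to Brook: Marden → Brook costing 5.4
Total via Marden: 24.3 + 5.4 = 29.7 km.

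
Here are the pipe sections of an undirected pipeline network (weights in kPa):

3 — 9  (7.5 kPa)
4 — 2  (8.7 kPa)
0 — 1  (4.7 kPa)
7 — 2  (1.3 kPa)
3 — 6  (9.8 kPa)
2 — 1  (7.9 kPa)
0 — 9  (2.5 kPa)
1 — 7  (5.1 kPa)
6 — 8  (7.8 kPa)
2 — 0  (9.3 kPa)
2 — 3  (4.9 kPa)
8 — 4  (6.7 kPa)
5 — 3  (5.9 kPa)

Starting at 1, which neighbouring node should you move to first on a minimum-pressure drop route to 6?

Candidate routes:
1 → 2 → 3 → 6: 7.9+4.9+9.8 = 22.6
1 → 7 → 2 → 3 → 6: 5.1+1.3+4.9+9.8 = 21.1
Cheapest is 1 → 7 → 2 → 3 → 6 at 21.1 kPa.
So from 1 the first move is to 7.

7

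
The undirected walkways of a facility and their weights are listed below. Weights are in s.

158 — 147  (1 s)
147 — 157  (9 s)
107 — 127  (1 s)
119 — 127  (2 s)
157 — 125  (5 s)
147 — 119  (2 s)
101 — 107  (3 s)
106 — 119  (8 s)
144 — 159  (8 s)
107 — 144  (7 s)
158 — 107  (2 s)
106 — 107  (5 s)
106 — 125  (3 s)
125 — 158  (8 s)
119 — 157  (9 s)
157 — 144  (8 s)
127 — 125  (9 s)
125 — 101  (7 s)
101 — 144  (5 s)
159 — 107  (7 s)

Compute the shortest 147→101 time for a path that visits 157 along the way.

21 s

Best 147 to 157: 147–157 costing 9
Best 157 to 101: 157–125–101 costing 12
Total via 157: 9 + 12 = 21 s.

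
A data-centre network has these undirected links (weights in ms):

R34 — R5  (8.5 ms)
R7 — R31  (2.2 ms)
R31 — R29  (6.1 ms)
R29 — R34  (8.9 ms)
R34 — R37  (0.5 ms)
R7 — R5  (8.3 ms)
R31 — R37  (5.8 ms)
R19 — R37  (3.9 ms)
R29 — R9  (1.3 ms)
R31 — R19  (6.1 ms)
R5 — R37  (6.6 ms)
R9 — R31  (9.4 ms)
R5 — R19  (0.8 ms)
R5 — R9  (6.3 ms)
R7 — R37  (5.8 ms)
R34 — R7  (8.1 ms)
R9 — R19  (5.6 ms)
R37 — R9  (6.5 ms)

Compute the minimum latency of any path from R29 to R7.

Running Dijkstra from R29:
R29: 0
R9: 1.3  (via R29)
R31: 6.1  (via R29)
R19: 6.9  (via R9)
R5: 7.6  (via R9)
R37: 7.8  (via R9)
R34: 8.3  (via R37)
R7: 8.3  (via R31)
Shortest route: R29–R31–R7 = 8.3 ms.

8.3 ms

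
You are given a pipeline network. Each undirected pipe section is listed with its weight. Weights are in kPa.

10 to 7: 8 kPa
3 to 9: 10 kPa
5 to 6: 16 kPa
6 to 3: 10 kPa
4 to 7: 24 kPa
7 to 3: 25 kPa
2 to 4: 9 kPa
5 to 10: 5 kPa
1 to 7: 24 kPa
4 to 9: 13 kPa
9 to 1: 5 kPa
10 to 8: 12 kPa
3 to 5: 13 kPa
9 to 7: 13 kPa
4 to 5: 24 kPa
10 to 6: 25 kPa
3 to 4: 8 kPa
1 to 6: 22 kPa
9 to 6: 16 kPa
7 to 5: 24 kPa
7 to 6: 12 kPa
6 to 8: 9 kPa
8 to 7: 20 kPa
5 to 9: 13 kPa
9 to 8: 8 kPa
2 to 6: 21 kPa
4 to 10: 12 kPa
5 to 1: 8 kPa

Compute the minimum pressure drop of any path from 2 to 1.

Settle nodes by increasing distance from 2:
2: 0
4: 9  (via 2)
3: 17  (via 4)
6: 21  (via 2)
10: 21  (via 4)
9: 22  (via 4)
5: 26  (via 10)
1: 27  (via 9)
Shortest route: 2 → 4 → 9 → 1 = 27 kPa.

27 kPa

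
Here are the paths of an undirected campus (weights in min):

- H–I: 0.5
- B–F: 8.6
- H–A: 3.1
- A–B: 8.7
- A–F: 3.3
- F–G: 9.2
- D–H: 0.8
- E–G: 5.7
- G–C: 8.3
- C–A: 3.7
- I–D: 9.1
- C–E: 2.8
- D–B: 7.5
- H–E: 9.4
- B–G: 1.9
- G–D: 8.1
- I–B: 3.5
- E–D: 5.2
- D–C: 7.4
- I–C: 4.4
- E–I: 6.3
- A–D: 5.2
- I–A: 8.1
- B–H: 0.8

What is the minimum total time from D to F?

7.2 min

Compare a few routes:
D–A–F: 5.2+3.3 = 8.5
D–H–A–F: 0.8+3.1+3.3 = 7.2
D–H–B–F: 0.8+0.8+8.6 = 10.2
Cheapest is D–H–A–F at 7.2 min.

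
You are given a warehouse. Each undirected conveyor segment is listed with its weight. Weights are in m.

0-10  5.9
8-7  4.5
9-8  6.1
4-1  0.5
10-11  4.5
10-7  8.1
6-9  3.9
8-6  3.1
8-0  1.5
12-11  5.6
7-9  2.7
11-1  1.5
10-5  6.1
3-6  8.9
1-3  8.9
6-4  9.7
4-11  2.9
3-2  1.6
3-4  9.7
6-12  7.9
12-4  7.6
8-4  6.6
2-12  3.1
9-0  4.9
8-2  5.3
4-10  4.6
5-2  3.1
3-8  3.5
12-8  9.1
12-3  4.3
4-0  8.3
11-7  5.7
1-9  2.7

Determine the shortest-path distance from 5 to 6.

11.3 m

Enumerating some paths:
5–2–3–8–6: 3.1+1.6+3.5+3.1 = 11.3
5–2–12–6: 3.1+3.1+7.9 = 14.1
5–2–3–6: 3.1+1.6+8.9 = 13.6
5–2–8–6: 3.1+5.3+3.1 = 11.5
The minimum is 11.3 m via 5–2–3–8–6.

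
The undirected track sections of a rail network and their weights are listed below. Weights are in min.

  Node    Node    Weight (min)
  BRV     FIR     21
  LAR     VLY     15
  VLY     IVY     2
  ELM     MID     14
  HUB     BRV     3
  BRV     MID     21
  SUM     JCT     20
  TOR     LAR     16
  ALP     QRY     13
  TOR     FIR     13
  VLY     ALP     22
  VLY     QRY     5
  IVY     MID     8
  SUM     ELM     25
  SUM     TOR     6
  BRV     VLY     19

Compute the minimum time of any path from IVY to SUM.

Candidate routes:
IVY - VLY - LAR - TOR - SUM: 2+15+16+6 = 39
IVY - VLY - BRV - FIR - TOR - SUM: 2+19+21+13+6 = 61
IVY - MID - ELM - SUM: 8+14+25 = 47
IVY - MID - BRV - FIR - TOR - SUM: 8+21+21+13+6 = 69
Cheapest is IVY - VLY - LAR - TOR - SUM at 39 min.

39 min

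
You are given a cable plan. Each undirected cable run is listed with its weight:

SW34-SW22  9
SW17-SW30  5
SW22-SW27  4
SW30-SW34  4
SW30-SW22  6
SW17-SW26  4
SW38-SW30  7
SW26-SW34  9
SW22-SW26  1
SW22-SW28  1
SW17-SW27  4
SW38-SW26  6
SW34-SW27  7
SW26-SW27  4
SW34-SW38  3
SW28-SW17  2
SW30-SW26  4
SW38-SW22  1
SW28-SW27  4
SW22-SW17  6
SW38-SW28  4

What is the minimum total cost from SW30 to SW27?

Compare a few routes:
SW30 → SW26 → SW22 → SW27: 4+1+4 = 9
SW30 → SW17 → SW27: 5+4 = 9
SW30 → SW22 → SW27: 6+4 = 10
SW30 → SW26 → SW27: 4+4 = 8
The minimum is 8 via SW30 → SW26 → SW27.

8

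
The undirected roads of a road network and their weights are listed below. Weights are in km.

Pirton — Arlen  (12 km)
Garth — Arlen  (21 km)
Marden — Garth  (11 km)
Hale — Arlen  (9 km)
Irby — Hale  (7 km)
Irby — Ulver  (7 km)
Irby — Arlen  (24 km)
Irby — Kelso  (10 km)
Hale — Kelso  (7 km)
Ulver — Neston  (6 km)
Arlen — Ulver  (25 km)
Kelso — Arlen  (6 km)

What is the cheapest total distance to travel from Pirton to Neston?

Candidate routes:
Pirton–Arlen–Ulver–Neston: 12+25+6 = 43
Pirton–Arlen–Kelso–Irby–Ulver–Neston: 12+6+10+7+6 = 41
Cheapest is Pirton–Arlen–Kelso–Irby–Ulver–Neston at 41 km.

41 km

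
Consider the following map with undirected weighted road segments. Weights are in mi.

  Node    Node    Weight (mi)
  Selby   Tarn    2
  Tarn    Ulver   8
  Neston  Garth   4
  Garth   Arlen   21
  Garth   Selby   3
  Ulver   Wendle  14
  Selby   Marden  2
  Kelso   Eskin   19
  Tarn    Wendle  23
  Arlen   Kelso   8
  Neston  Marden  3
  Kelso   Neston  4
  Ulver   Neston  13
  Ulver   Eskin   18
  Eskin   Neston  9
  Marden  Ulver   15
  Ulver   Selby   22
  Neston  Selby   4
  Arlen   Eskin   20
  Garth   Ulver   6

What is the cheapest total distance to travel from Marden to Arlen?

15 mi

Candidate routes:
Marden - Neston - Kelso - Arlen: 3+4+8 = 15
Marden - Selby - Neston - Kelso - Arlen: 2+4+4+8 = 18
The minimum is 15 mi via Marden - Neston - Kelso - Arlen.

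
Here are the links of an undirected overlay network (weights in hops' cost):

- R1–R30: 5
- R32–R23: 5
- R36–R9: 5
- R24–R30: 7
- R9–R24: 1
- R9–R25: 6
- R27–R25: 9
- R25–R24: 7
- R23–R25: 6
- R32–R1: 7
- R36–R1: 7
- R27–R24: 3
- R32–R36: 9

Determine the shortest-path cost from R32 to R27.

Shortest distances from R32:
R32: 0
R23: 5  (via R32)
R1: 7  (via R32)
R36: 9  (via R32)
R25: 11  (via R23)
R30: 12  (via R1)
R9: 14  (via R36)
R24: 15  (via R9)
R27: 18  (via R24)
Shortest route: R32–R36–R9–R24–R27 = 18 hops' cost.

18 hops' cost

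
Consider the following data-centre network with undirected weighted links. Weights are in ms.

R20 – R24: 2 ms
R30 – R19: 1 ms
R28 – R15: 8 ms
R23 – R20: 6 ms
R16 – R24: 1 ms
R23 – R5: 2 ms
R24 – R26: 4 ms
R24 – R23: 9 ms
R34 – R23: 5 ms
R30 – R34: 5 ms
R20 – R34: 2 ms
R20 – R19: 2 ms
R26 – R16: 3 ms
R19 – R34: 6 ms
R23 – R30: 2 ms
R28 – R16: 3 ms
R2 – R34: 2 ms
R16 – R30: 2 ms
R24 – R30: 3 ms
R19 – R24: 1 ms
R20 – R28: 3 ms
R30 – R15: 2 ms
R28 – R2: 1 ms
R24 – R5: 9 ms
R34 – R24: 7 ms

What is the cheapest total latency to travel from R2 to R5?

9 ms

Settle nodes by increasing distance from R2:
R2: 0
R28: 1  (via R2)
R34: 2  (via R2)
R20: 4  (via R28)
R16: 4  (via R28)
R24: 5  (via R16)
R30: 6  (via R16)
R19: 6  (via R20)
R26: 7  (via R16)
R23: 7  (via R34)
R15: 8  (via R30)
R5: 9  (via R23)
Shortest route: R2–R34–R23–R5 = 9 ms.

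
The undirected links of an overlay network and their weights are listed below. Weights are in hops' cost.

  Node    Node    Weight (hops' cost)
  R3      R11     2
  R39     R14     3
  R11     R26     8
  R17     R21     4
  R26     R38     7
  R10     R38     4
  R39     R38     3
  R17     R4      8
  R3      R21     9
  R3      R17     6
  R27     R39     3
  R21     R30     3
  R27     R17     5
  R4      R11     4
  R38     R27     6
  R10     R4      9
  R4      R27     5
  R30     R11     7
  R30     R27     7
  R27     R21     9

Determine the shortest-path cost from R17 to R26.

Running Dijkstra from R17:
R17: 0
R21: 4  (via R17)
R27: 5  (via R17)
R3: 6  (via R17)
R30: 7  (via R21)
R11: 8  (via R3)
R39: 8  (via R27)
R4: 8  (via R17)
R14: 11  (via R39)
R38: 11  (via R27)
R10: 15  (via R38)
R26: 16  (via R11)
Shortest route: R17–R3–R11–R26 = 16 hops' cost.

16 hops' cost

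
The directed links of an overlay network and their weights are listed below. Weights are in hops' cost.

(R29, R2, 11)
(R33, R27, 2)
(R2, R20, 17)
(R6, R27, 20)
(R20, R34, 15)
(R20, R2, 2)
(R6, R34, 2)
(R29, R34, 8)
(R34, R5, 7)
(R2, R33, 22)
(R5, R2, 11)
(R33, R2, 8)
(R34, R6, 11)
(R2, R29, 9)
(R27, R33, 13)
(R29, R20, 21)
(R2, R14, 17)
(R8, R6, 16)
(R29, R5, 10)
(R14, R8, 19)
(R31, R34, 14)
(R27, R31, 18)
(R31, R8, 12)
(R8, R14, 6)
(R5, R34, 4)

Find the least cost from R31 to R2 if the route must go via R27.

Shortest R31→R27: R31 → R34 → R6 → R27 = 45
Shortest R27→R2: R27 → R33 → R2 = 21
Total via R27: 45 + 21 = 66 hops' cost.

66 hops' cost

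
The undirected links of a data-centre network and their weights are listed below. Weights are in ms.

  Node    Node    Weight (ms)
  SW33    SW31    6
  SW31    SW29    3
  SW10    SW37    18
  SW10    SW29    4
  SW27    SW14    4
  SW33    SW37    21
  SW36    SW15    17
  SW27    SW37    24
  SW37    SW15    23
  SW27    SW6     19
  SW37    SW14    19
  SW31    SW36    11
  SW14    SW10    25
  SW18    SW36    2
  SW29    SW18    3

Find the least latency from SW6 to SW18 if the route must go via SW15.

Shortest SW6→SW15: SW6–SW27–SW14–SW37–SW15 = 65
Best SW15 to SW18: SW15–SW36–SW18 costing 19
Total via SW15: 65 + 19 = 84 ms.

84 ms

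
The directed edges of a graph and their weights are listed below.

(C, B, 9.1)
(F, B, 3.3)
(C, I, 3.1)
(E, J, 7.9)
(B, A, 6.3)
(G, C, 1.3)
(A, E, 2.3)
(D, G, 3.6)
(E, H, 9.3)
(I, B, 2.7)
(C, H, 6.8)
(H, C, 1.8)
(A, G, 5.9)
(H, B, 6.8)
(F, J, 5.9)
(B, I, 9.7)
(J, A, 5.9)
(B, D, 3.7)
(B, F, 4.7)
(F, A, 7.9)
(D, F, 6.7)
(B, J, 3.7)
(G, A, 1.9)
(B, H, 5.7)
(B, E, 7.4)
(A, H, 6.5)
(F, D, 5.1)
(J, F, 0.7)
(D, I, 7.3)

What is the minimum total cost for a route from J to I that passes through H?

Best J to H: J–F–B–H costing 9.7
Best H to I: H–C–I costing 4.9
Total via H: 9.7 + 4.9 = 14.6.

14.6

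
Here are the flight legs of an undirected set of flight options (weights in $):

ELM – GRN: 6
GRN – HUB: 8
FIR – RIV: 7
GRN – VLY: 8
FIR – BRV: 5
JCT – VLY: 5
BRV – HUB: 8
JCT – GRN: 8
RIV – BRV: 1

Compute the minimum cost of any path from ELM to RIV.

$23

Enumerating some paths:
ELM → GRN → HUB → BRV → FIR → RIV: 6+8+8+5+7 = 34
ELM → GRN → HUB → BRV → RIV: 6+8+8+1 = 23
The minimum is $23 via ELM → GRN → HUB → BRV → RIV.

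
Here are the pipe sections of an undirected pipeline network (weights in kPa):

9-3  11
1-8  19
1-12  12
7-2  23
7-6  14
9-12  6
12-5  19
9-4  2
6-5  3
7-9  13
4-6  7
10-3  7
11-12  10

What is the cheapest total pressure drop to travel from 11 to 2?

Running Dijkstra from 11:
11: 0
12: 10  (via 11)
9: 16  (via 12)
4: 18  (via 9)
1: 22  (via 12)
6: 25  (via 4)
3: 27  (via 9)
5: 28  (via 6)
7: 29  (via 9)
10: 34  (via 3)
8: 41  (via 1)
2: 52  (via 7)
Shortest route: 11 → 12 → 9 → 7 → 2 = 52 kPa.

52 kPa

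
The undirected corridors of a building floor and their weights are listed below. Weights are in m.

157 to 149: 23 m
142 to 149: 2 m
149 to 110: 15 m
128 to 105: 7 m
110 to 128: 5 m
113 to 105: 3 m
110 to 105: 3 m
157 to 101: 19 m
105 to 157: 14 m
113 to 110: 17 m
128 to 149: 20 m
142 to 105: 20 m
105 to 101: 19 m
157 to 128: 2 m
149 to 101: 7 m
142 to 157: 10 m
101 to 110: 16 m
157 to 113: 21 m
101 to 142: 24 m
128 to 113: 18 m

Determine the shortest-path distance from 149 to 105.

Enumerating some paths:
149 - 110 - 105: 15+3 = 18
149 - 142 - 157 - 128 - 110 - 105: 2+10+2+5+3 = 22
149 - 142 - 157 - 128 - 105: 2+10+2+7 = 21
149 - 142 - 105: 2+20 = 22
Cheapest is 149 - 110 - 105 at 18 m.

18 m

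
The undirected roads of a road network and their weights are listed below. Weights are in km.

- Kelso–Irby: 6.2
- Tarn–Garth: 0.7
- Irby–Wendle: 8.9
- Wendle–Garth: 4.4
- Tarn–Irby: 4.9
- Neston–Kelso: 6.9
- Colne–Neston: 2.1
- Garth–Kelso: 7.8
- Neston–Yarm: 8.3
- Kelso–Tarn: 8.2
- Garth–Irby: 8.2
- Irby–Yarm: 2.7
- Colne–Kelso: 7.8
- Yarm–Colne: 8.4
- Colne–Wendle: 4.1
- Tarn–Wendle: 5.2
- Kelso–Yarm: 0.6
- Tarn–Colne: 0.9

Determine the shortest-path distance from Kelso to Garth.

Compare a few routes:
Kelso - Tarn - Garth: 8.2+0.7 = 8.9
Kelso - Yarm - Irby - Tarn - Garth: 0.6+2.7+4.9+0.7 = 8.9
Kelso - Garth: 7.8 = 7.8
The minimum is 7.8 km via Kelso - Garth.

7.8 km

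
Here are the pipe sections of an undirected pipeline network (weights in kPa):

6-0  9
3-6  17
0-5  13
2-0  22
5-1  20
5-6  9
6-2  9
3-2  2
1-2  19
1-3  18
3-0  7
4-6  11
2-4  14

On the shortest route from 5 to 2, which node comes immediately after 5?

Enumerating some paths:
5–0–3–2: 13+7+2 = 22
5–6–0–3–2: 9+9+7+2 = 27
5–6–2: 9+9 = 18
Cheapest is 5–6–2 at 18 kPa.
So from 5 the first move is to 6.

6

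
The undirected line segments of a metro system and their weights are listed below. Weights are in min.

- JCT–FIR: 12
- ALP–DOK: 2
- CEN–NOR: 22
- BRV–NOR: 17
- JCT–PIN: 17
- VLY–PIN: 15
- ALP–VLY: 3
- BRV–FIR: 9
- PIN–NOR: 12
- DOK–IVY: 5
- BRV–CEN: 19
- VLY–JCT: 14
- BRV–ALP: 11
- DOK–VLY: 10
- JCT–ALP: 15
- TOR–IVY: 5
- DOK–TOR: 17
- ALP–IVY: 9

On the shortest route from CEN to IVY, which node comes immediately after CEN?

BRV

Compare a few routes:
CEN - BRV - ALP - DOK - TOR - IVY: 19+11+2+17+5 = 54
CEN - BRV - ALP - VLY - DOK - IVY: 19+11+3+10+5 = 48
CEN - BRV - ALP - IVY: 19+11+9 = 39
CEN - BRV - ALP - DOK - IVY: 19+11+2+5 = 37
The minimum is 37 min via CEN - BRV - ALP - DOK - IVY.
So from CEN the first move is to BRV.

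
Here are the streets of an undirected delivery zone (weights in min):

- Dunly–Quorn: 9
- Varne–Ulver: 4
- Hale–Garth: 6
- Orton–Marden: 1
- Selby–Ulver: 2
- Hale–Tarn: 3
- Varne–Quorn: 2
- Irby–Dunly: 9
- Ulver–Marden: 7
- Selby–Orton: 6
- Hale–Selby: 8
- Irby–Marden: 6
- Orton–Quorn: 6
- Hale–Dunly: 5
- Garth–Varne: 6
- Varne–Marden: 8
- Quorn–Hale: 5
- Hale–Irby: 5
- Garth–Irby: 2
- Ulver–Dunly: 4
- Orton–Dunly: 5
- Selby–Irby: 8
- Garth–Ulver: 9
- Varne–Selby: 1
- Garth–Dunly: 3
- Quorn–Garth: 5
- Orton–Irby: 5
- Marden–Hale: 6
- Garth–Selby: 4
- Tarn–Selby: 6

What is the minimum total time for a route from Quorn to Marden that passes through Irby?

Shortest Quorn→Irby: Quorn–Garth–Irby = 7
Best Irby to Marden: Irby–Marden costing 6
Total via Irby: 7 + 6 = 13 min.

13 min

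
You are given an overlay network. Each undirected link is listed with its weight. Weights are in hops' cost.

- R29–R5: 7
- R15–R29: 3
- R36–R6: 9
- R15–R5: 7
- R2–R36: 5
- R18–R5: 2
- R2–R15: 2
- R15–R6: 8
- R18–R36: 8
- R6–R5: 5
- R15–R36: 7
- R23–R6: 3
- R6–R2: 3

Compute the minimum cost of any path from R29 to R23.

Candidate routes:
R29 → R15 → R2 → R6 → R23: 3+2+3+3 = 11
R29 → R15 → R5 → R6 → R23: 3+7+5+3 = 18
R29 → R15 → R6 → R23: 3+8+3 = 14
R29 → R5 → R6 → R23: 7+5+3 = 15
The minimum is 11 hops' cost via R29 → R15 → R2 → R6 → R23.

11 hops' cost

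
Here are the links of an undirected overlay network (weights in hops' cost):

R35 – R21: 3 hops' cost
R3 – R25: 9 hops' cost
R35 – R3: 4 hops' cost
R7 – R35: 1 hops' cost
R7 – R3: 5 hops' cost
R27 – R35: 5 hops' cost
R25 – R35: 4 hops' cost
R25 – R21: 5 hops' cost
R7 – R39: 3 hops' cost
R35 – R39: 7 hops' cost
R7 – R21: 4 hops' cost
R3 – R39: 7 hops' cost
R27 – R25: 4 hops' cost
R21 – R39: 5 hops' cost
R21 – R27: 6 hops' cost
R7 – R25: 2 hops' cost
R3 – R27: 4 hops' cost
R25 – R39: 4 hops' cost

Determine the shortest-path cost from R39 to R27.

8 hops' cost

Running Dijkstra from R39:
R39: 0
R7: 3  (via R39)
R35: 4  (via R7)
R25: 4  (via R39)
R21: 5  (via R39)
R3: 7  (via R39)
R27: 8  (via R25)
Shortest route: R39–R25–R27 = 8 hops' cost.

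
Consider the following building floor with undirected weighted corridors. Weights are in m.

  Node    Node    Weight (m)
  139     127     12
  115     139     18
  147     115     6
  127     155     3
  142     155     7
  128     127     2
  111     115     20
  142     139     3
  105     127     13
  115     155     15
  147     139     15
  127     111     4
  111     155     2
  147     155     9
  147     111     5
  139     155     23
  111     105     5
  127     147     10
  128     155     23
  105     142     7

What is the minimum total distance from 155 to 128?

Running Dijkstra from 155:
155: 0
111: 2  (via 155)
127: 3  (via 155)
128: 5  (via 127)
Shortest route: 155–127–128 = 5 m.

5 m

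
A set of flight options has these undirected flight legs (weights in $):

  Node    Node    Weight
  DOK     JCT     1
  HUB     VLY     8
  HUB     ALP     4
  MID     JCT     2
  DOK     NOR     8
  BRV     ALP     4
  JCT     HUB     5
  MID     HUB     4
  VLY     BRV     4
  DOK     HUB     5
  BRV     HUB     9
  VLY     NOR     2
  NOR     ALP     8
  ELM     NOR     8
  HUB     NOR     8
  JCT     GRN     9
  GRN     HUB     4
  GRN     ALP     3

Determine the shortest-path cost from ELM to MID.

Enumerating some paths:
ELM - NOR - DOK - JCT - MID: 8+8+1+2 = 19
ELM - NOR - VLY - HUB - MID: 8+2+8+4 = 22
ELM - NOR - HUB - MID: 8+8+4 = 20
Cheapest is ELM - NOR - DOK - JCT - MID at $19.

$19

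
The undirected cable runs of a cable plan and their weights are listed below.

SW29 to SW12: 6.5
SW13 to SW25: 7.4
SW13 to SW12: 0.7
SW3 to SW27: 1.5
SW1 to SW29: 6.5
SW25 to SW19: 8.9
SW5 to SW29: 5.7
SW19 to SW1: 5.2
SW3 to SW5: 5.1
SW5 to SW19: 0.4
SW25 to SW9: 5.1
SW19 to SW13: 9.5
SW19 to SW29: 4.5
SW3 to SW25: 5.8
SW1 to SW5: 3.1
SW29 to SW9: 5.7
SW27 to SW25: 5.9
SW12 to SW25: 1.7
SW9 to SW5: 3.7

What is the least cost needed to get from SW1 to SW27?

Enumerating some paths:
SW1–SW19–SW5–SW3–SW27: 5.2+0.4+5.1+1.5 = 12.2
SW1–SW5–SW3–SW27: 3.1+5.1+1.5 = 9.7
The minimum is 9.7 via SW1–SW5–SW3–SW27.

9.7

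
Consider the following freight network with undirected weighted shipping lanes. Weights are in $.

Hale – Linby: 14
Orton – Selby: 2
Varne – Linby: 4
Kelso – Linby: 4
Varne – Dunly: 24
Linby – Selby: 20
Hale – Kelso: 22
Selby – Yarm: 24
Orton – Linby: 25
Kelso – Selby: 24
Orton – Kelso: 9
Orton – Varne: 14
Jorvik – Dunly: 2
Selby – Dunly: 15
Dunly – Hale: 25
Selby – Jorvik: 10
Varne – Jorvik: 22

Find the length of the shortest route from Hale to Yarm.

$53

Enumerating some paths:
Hale - Kelso - Orton - Selby - Yarm: 22+9+2+24 = 57
Hale - Linby - Kelso - Orton - Selby - Yarm: 14+4+9+2+24 = 53
Cheapest is Hale - Linby - Kelso - Orton - Selby - Yarm at $53.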